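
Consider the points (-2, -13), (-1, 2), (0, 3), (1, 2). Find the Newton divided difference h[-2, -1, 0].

-7

h[-2,-1] = (2 - (-13)) / (-1 - (-2)) = 15
h[-1,0] = (3 - 2) / (0 - (-1)) = 1
h[-2,-1,0] = (1 - 15) / (0 - (-2)) = -7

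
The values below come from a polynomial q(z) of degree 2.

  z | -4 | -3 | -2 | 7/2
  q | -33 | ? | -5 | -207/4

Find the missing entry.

-16

The 3 known values determine q uniquely (degree ≤ 2).
Evaluate each Lagrange basis at z = -3:
L_0(-3) = (-1)·(-13/2)/[(-2)·(-15/2)] = 13/30
L_1(-3) = (1)·(-13/2)/[(2)·(-11/2)] = 13/22
L_2(-3) = (1)·(-1)/[(15/2)·(11/2)] = -4/165
Sum: (-33)·(13/30) + (-5)·(13/22) + (-207/4)·(-4/165) = -16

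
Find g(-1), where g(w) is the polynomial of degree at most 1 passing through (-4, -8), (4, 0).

Evaluate each Lagrange basis at w = -1:
L_0(-1) = (-5)/[(-8)] = 5/8
L_1(-1) = (3)/[(8)] = 3/8
Sum: (-8)·(5/8) + 0 = -5

-5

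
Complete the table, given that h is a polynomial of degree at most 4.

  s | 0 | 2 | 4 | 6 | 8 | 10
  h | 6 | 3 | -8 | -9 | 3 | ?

The 5 known values determine h uniquely (degree ≤ 4).
Evaluate each Lagrange basis at s = 10:
L_0(10) = (8)·(6)·(4)·(2)/[(-2)·(-4)·(-6)·(-8)] = 1
L_1(10) = (10)·(6)·(4)·(2)/[(2)·(-2)·(-4)·(-6)] = -5
L_2(10) = (10)·(8)·(4)·(2)/[(4)·(2)·(-2)·(-4)] = 10
L_3(10) = (10)·(8)·(6)·(2)/[(6)·(4)·(2)·(-2)] = -10
L_4(10) = (10)·(8)·(6)·(4)/[(8)·(6)·(4)·(2)] = 5
Sum: 6·(1) + 3·(-5) + (-8)·(10) + (-9)·(-10) + 3·(5) = 16

16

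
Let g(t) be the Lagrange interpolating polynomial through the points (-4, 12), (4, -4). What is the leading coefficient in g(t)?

-2

Build the Lagrange basis polynomials:
L_0(t) = (t - 4) / [-8] = -(1/8)t + 1/2
L_1(t) = (t + 4) / [8] = (1/8)t + 1/2
g(t) = 12·L_0 + (-4)·L_1
Only the coefficient of t is needed; take it from each L_i and combine:
12·(-1/8) + (-4)·(1/8) = -2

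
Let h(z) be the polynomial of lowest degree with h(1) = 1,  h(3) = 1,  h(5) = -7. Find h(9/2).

Evaluate each Lagrange basis at z = 9/2:
L_0(9/2) = (3/2)·(-1/2)/[(-2)·(-4)] = -3/32
L_1(9/2) = (7/2)·(-1/2)/[(2)·(-2)] = 7/16
L_2(9/2) = (7/2)·(3/2)/[(4)·(2)] = 21/32
Sum: 1·(-3/32) + 1·(7/16) + (-7)·(21/32) = -17/4

-17/4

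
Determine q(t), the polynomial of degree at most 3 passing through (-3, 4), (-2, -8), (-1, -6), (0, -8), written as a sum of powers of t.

q(t) = -3t^3 - 11t^2 - 10t - 8

Newton's divided differences:
q[-3,-2] = (-8 - 4) / (-2 - (-3)) = -12
q[-2,-1] = (-6 - (-8)) / (-1 - (-2)) = 2
q[-1,0] = (-8 - (-6)) / (0 - (-1)) = -2
q[-3,-2,-1] = (2 - (-12)) / (-1 - (-3)) = 7
q[-2,-1,0] = (-2 - 2) / (0 - (-2)) = -2
q[-3,-2,-1,0] = (-2 - 7) / (0 - (-3)) = -3
q(t) = 4 + (-12)·(t + 3) + 7·(t + 3)(t + 2) + (-3)·(t + 3)(t + 2)(t + 1)
Expanding: q(t) = -3t^3 - 11t^2 - 10t - 8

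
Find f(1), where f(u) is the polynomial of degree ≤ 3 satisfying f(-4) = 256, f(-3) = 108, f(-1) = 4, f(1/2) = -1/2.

-4

Using Newton's divided-difference form:
f[-4,-3] = (108 - 256) / (-3 - (-4)) = -148
f[-3,-1] = (4 - 108) / (-1 - (-3)) = -52
f[-1,1/2] = (-1/2 - 4) / (1/2 - (-1)) = -3
f[-4,-3,-1] = (-52 - (-148)) / (-1 - (-4)) = 32
f[-3,-1,1/2] = (-3 - (-52)) / (1/2 - (-3)) = 14
f[-4,-3,-1,1/2] = (14 - 32) / (1/2 - (-4)) = -4
f(1) = 256 + (-148)·(5) + 32·(5)·(4) + (-4)·(5)·(4)·(2) = -4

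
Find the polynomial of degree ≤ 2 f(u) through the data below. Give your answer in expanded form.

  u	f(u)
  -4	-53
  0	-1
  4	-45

f(u) = -3u^2 + u - 1

Newton's divided differences:
f[-4,0] = (-1 - (-53)) / (0 - (-4)) = 13
f[0,4] = (-45 - (-1)) / (4 - 0) = -11
f[-4,0,4] = (-11 - 13) / (4 - (-4)) = -3
f(u) = -53 + 13·(u + 4) + (-3)·(u + 4)u
Expanding: f(u) = -3u^2 + u - 1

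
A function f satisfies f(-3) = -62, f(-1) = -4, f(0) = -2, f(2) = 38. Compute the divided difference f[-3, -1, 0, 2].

3

f[-3,-1] = (-4 - (-62)) / (-1 - (-3)) = 29
f[-1,0] = (-2 - (-4)) / (0 - (-1)) = 2
f[0,2] = (38 - (-2)) / (2 - 0) = 20
f[-3,-1,0] = (2 - 29) / (0 - (-3)) = -9
f[-1,0,2] = (20 - 2) / (2 - (-1)) = 6
f[-3,-1,0,2] = (6 - (-9)) / (2 - (-3)) = 3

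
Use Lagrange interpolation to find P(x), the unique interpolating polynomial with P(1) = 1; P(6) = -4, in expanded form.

L_0(x) = (x - 6) / [-5] = -(1/5)x + 6/5
L_1(x) = (x - 1) / [5] = (1/5)x - 1/5
P(x) = 1·L_0 + (-4)·L_1
  1·L_0(x) = -(1/5)x + 6/5
  (-4)·L_1(x) = -(4/5)x + 4/5
Adding term by term: -x + 2

P(x) = -x + 2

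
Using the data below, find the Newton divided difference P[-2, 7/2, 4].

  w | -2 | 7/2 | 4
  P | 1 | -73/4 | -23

P[-2,7/2] = (-73/4 - 1) / (7/2 - (-2)) = -7/2
P[7/2,4] = (-23 - (-73/4)) / (4 - 7/2) = -19/2
P[-2,7/2,4] = (-19/2 - (-7/2)) / (4 - (-2)) = -1

-1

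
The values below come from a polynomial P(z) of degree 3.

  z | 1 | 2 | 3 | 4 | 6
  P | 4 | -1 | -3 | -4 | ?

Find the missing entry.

The 4 known values determine P uniquely (degree ≤ 3).
Evaluate each Lagrange basis at z = 6:
L_0(6) = (4)·(3)·(2)/[(-1)·(-2)·(-3)] = -4
L_1(6) = (5)·(3)·(2)/[(1)·(-1)·(-2)] = 15
L_2(6) = (5)·(4)·(2)/[(2)·(1)·(-1)] = -20
L_3(6) = (5)·(4)·(3)/[(3)·(2)·(1)] = 10
Sum: 4·(-4) + (-1)·(15) + (-3)·(-20) + (-4)·(10) = -11

-11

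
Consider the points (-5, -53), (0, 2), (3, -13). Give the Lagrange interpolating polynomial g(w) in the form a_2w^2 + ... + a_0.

Build the Lagrange basis polynomials:
L_0(w) = w(w - 3) / [40] = (1/40)w^2 - (3/40)w
L_1(w) = (w + 5)(w - 3) / [-15] = -(1/15)w^2 - (2/15)w + 1
L_2(w) = (w + 5)w / [24] = (1/24)w^2 + (5/24)w
g(w) = (-53)·L_0 + 2·L_1 + (-13)·L_2
  (-53)·L_0(w) = -(53/40)w^2 + (159/40)w
  2·L_1(w) = -(2/15)w^2 - (4/15)w + 2
  (-13)·L_2(w) = -(13/24)w^2 - (65/24)w
Adding term by term: -2w^2 + w + 2

g(w) = -2w^2 + w + 2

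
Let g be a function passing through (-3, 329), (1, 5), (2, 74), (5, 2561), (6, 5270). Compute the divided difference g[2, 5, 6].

g[2,5] = (2561 - 74) / (5 - 2) = 829
g[5,6] = (5270 - 2561) / (6 - 5) = 2709
g[2,5,6] = (2709 - 829) / (6 - 2) = 470

470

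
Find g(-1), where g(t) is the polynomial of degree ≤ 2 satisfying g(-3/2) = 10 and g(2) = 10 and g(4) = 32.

7

Evaluate each Lagrange basis at t = -1:
L_0(-1) = (-3)·(-5)/[(-7/2)·(-11/2)] = 60/77
L_1(-1) = (1/2)·(-5)/[(7/2)·(-2)] = 5/14
L_2(-1) = (1/2)·(-3)/[(11/2)·(2)] = -3/22
Sum: 10·(60/77) + 10·(5/14) + 32·(-3/22) = 7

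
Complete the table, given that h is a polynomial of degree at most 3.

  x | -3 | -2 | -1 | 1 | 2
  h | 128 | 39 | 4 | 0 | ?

-17

The 4 known values determine h uniquely (degree ≤ 3).
Evaluate each Lagrange basis at x = 2:
L_0(2) = (4)·(3)·(1)/[(-1)·(-2)·(-4)] = -3/2
L_1(2) = (5)·(3)·(1)/[(1)·(-1)·(-3)] = 5
L_2(2) = (5)·(4)·(1)/[(2)·(1)·(-2)] = -5
L_3(2) = (5)·(4)·(3)/[(4)·(3)·(2)] = 5/2
Sum: 128·(-3/2) + 39·(5) + 4·(-5) + 0 = -17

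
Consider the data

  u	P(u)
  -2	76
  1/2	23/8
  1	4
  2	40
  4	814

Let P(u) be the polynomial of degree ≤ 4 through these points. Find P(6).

4484

L_0(6) = (11/2)·(5)·(4)·(2)/[(-5/2)·(-3)·(-4)·(-6)] = 11/9
L_1(6) = (8)·(5)·(4)·(2)/[(5/2)·(-1/2)·(-3/2)·(-7/2)] = -1024/21
L_2(6) = (8)·(11/2)·(4)·(2)/[(3)·(1/2)·(-1)·(-3)] = 704/9
L_3(6) = (8)·(11/2)·(5)·(2)/[(4)·(3/2)·(1)·(-2)] = -110/3
L_4(6) = (8)·(11/2)·(5)·(4)/[(6)·(7/2)·(3)·(2)] = 440/63
Sum: 76·(11/9) + 23/8·(-1024/21) + 4·(704/9) + 40·(-110/3) + 814·(440/63) = 4484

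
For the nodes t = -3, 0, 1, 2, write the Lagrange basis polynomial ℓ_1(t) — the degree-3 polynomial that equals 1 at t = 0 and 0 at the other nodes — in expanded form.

ℓ_1(t) = (t + 3)(t - 1)(t - 2) / [(3)·(-1)·(-2)]
       = (t^3 - 7t + 6) / (6)

ℓ_1(t) = (1/6)t^3 - (7/6)t + 1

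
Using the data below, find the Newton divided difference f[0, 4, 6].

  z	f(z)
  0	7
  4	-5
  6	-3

2/3

f[0,4] = (-5 - 7) / (4 - 0) = -3
f[4,6] = (-3 - (-5)) / (6 - 4) = 1
f[0,4,6] = (1 - (-3)) / (6 - 0) = 2/3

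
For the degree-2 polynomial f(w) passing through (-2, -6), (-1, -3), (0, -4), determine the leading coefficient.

-2

Build the Lagrange basis polynomials:
L_0(w) = (w + 1)w / [2] = (1/2)w^2 + (1/2)w
L_1(w) = (w + 2)w / [-1] = -w^2 - 2w
L_2(w) = (w + 2)(w + 1) / [2] = (1/2)w^2 + (3/2)w + 1
f(w) = (-6)·L_0 + (-3)·L_1 + (-4)·L_2
Only the coefficient of w^2 is needed; take it from each L_i and combine:
(-6)·(1/2) + (-3)·(-1) + (-4)·(1/2) = -2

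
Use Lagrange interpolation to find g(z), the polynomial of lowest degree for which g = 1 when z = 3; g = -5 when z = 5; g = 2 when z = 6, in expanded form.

Build the Lagrange basis polynomials:
L_0(z) = (z - 5)(z - 6) / [6] = (1/6)z^2 - (11/6)z + 5
L_1(z) = (z - 3)(z - 6) / [-2] = -(1/2)z^2 + (9/2)z - 9
L_2(z) = (z - 3)(z - 5) / [3] = (1/3)z^2 - (8/3)z + 5
g(z) = 1·L_0 + (-5)·L_1 + 2·L_2
  1·L_0(z) = (1/6)z^2 - (11/6)z + 5
  (-5)·L_1(z) = (5/2)z^2 - (45/2)z + 45
  2·L_2(z) = (2/3)z^2 - (16/3)z + 10
Adding term by term: (10/3)z^2 - (89/3)z + 60

g(z) = (10/3)z^2 - (89/3)z + 60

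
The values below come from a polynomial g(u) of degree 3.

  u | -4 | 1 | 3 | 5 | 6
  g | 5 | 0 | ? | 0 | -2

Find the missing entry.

74/75

The 4 known values determine g uniquely (degree ≤ 3).
Evaluate each Lagrange basis at u = 3:
L_0(3) = (2)·(-2)·(-3)/[(-5)·(-9)·(-10)] = -2/75
L_1(3) = (7)·(-2)·(-3)/[(5)·(-4)·(-5)] = 21/50
L_2(3) = (7)·(2)·(-3)/[(9)·(4)·(-1)] = 7/6
L_3(3) = (7)·(2)·(-2)/[(10)·(5)·(1)] = -14/25
Sum: 5·(-2/75) + 0 + 0 + (-2)·(-14/25) = 74/75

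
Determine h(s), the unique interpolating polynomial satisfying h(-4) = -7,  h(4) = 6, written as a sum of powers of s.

h(s) = (13/8)s - 1/2

Build the Lagrange basis polynomials:
L_0(s) = (s - 4) / [-8] = -(1/8)s + 1/2
L_1(s) = (s + 4) / [8] = (1/8)s + 1/2
h(s) = (-7)·L_0 + 6·L_1
  (-7)·L_0(s) = (7/8)s - 7/2
  6·L_1(s) = (3/4)s + 3
Adding term by term: (13/8)s - 1/2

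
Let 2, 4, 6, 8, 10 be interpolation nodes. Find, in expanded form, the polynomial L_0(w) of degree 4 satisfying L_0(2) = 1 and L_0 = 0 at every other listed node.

L_0(w) = (w - 4)(w - 6)(w - 8)(w - 10) / [(-2)·(-4)·(-6)·(-8)]
       = (w^4 - 28w^3 + 284w^2 - 1232w + 1920) / (384)

L_0(w) = (1/384)w^4 - (7/96)w^3 + (71/96)w^2 - (77/24)w + 5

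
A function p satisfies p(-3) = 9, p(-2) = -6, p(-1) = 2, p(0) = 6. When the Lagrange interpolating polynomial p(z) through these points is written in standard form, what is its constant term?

L_0(z) = (z + 2)(z + 1)z / [-6] = -(1/6)z^3 - (1/2)z^2 - (1/3)z
L_1(z) = (z + 3)(z + 1)z / [2] = (1/2)z^3 + 2z^2 + (3/2)z
L_2(z) = (z + 3)(z + 2)z / [-2] = -(1/2)z^3 - (5/2)z^2 - 3z
L_3(z) = (z + 3)(z + 2)(z + 1) / [6] = (1/6)z^3 + z^2 + (11/6)z + 1
p(z) = 9·L_0 + (-6)·L_1 + 2·L_2 + 6·L_3
Only the constant term is needed; take it from each L_i and combine:
9·(0) + (-6)·(0) + 2·(0) + 6·(1) = 6

6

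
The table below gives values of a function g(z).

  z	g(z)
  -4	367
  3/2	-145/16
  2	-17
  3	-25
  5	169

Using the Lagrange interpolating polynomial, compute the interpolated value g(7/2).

L_0(7/2) = (2)·(3/2)·(1/2)·(-3/2)/[(-11/2)·(-6)·(-7)·(-9)] = -1/924
L_1(7/2) = (15/2)·(3/2)·(1/2)·(-3/2)/[(11/2)·(-1/2)·(-3/2)·(-7/2)] = 45/77
L_2(7/2) = (15/2)·(2)·(1/2)·(-3/2)/[(6)·(1/2)·(-1)·(-3)] = -5/4
L_3(7/2) = (15/2)·(2)·(3/2)·(-3/2)/[(7)·(3/2)·(1)·(-2)] = 45/28
L_4(7/2) = (15/2)·(2)·(3/2)·(1/2)/[(9)·(7/2)·(3)·(2)] = 5/84
Sum: 367·(-1/924) + (-145/16)·(45/77) + (-17)·(-5/4) + (-25)·(45/28) + 169·(5/84) = -233/16

-233/16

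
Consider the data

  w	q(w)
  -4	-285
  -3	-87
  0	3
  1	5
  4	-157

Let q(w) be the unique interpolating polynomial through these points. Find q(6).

Evaluate each Lagrange basis at w = 6:
L_0(6) = (9)·(6)·(5)·(2)/[(-1)·(-4)·(-5)·(-8)] = 27/8
L_1(6) = (10)·(6)·(5)·(2)/[(1)·(-3)·(-4)·(-7)] = -50/7
L_2(6) = (10)·(9)·(5)·(2)/[(4)·(3)·(-1)·(-4)] = 75/4
L_3(6) = (10)·(9)·(6)·(2)/[(5)·(4)·(1)·(-3)] = -18
L_4(6) = (10)·(9)·(6)·(5)/[(8)·(7)·(4)·(3)] = 225/56
Sum: (-285)·(27/8) + (-87)·(-50/7) + 3·(75/4) + 5·(-18) + (-157)·(225/56) = -1005

-1005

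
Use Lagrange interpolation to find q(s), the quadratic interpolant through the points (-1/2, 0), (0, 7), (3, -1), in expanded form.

Build the Lagrange basis polynomials:
L_0(s) = s(s - 3) / [7/4] = (4/7)s^2 - (12/7)s
L_1(s) = (s + 1/2)(s - 3) / [-3/2] = -(2/3)s^2 + (5/3)s + 1
L_2(s) = (s + 1/2)s / [21/2] = (2/21)s^2 + (1/21)s
q(s) = 0·L_0 + 7·L_1 + (-1)·L_2
  0·L_0(s) = 0
  7·L_1(s) = -(14/3)s^2 + (35/3)s + 7
  (-1)·L_2(s) = -(2/21)s^2 - (1/21)s
Adding term by term: -(100/21)s^2 + (244/21)s + 7

q(s) = -(100/21)s^2 + (244/21)s + 7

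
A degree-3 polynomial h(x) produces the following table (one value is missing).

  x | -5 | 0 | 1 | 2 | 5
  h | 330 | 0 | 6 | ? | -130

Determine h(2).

8

The 4 known values determine h uniquely (degree ≤ 3).
Evaluate each Lagrange basis at x = 2:
L_0(2) = (2)·(1)·(-3)/[(-5)·(-6)·(-10)] = 1/50
L_1(2) = (7)·(1)·(-3)/[(5)·(-1)·(-5)] = -21/25
L_2(2) = (7)·(2)·(-3)/[(6)·(1)·(-4)] = 7/4
L_3(2) = (7)·(2)·(1)/[(10)·(5)·(4)] = 7/100
Sum: 330·(1/50) + 0 + 6·(7/4) + (-130)·(7/100) = 8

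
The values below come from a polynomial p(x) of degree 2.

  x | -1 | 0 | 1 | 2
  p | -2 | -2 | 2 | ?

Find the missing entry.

10

The 3 known values determine p uniquely (degree ≤ 2).
Evaluate each Lagrange basis at x = 2:
L_0(2) = (2)·(1)/[(-1)·(-2)] = 1
L_1(2) = (3)·(1)/[(1)·(-1)] = -3
L_2(2) = (3)·(2)/[(2)·(1)] = 3
Sum: (-2)·(1) + (-2)·(-3) + 2·(3) = 10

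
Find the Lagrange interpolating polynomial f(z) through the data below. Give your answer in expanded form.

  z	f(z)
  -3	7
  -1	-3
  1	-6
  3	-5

Build the Lagrange basis polynomials:
L_0(z) = (z + 1)(z - 1)(z - 3) / [-48] = -(1/48)z^3 + (1/16)z^2 + (1/48)z - 1/16
L_1(z) = (z + 3)(z - 1)(z - 3) / [16] = (1/16)z^3 - (1/16)z^2 - (9/16)z + 9/16
L_2(z) = (z + 3)(z + 1)(z - 3) / [-16] = -(1/16)z^3 - (1/16)z^2 + (9/16)z + 9/16
L_3(z) = (z + 3)(z + 1)(z - 1) / [48] = (1/48)z^3 + (1/16)z^2 - (1/48)z - 1/16
f(z) = 7·L_0 + (-3)·L_1 + (-6)·L_2 + (-5)·L_3
  7·L_0(z) = -(7/48)z^3 + (7/16)z^2 + (7/48)z - 7/16
  (-3)·L_1(z) = -(3/16)z^3 + (3/16)z^2 + (27/16)z - 27/16
  (-6)·L_2(z) = (3/8)z^3 + (3/8)z^2 - (27/8)z - 27/8
  (-5)·L_3(z) = -(5/48)z^3 - (5/16)z^2 + (5/48)z + 5/16
Adding term by term: -(1/16)z^3 + (11/16)z^2 - (23/16)z - 83/16

f(z) = -(1/16)z^3 + (11/16)z^2 - (23/16)z - 83/16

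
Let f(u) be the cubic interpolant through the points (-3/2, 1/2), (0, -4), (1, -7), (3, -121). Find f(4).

-280

Using Newton's divided-difference form:
f[-3/2,0] = (-4 - 1/2) / (0 - (-3/2)) = -3
f[0,1] = (-7 - (-4)) / (1 - 0) = -3
f[1,3] = (-121 - (-7)) / (3 - 1) = -57
f[-3/2,0,1] = (-3 - (-3)) / (1 - (-3/2)) = 0
f[0,1,3] = (-57 - (-3)) / (3 - 0) = -18
f[-3/2,0,1,3] = (-18 - 0) / (3 - (-3/2)) = -4
f(4) = 1/2 + (-3)·(11/2) + 0·(11/2)·(4) + (-4)·(11/2)·(4)·(3) = -280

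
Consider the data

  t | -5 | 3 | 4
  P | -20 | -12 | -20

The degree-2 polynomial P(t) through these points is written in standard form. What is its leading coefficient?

-1

The leading coefficient equals the top divided difference P[-5,3,4].
P[-5,3] = (-12 - (-20)) / (3 - (-5)) = 1
P[3,4] = (-20 - (-12)) / (4 - 3) = -8
P[-5,3,4] = (-8 - 1) / (4 - (-5)) = -1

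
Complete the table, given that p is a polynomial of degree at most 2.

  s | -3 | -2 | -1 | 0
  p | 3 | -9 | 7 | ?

The 3 known values determine p uniquely (degree ≤ 2).
Evaluate each Lagrange basis at s = 0:
L_0(0) = (2)·(1)/[(-1)·(-2)] = 1
L_1(0) = (3)·(1)/[(1)·(-1)] = -3
L_2(0) = (3)·(2)/[(2)·(1)] = 3
Sum: 3·(1) + (-9)·(-3) + 7·(3) = 51

51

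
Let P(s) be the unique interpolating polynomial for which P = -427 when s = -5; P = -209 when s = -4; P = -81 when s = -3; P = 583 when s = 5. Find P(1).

11

L_0(1) = (5)·(4)·(-4)/[(-1)·(-2)·(-10)] = 4
L_1(1) = (6)·(4)·(-4)/[(1)·(-1)·(-9)] = -32/3
L_2(1) = (6)·(5)·(-4)/[(2)·(1)·(-8)] = 15/2
L_3(1) = (6)·(5)·(4)/[(10)·(9)·(8)] = 1/6
Sum: (-427)·(4) + (-209)·(-32/3) + (-81)·(15/2) + 583·(1/6) = 11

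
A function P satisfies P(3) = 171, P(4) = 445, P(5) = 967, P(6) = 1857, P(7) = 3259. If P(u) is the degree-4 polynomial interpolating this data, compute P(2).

49

Evaluate each Lagrange basis at u = 2:
L_0(2) = (-2)·(-3)·(-4)·(-5)/[(-1)·(-2)·(-3)·(-4)] = 5
L_1(2) = (-1)·(-3)·(-4)·(-5)/[(1)·(-1)·(-2)·(-3)] = -10
L_2(2) = (-1)·(-2)·(-4)·(-5)/[(2)·(1)·(-1)·(-2)] = 10
L_3(2) = (-1)·(-2)·(-3)·(-5)/[(3)·(2)·(1)·(-1)] = -5
L_4(2) = (-1)·(-2)·(-3)·(-4)/[(4)·(3)·(2)·(1)] = 1
Sum: 171·(5) + 445·(-10) + 967·(10) + 1857·(-5) + 3259·(1) = 49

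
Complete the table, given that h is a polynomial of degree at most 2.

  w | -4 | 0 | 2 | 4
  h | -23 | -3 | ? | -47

The 3 known values determine h uniquely (degree ≤ 2).
Evaluate each Lagrange basis at w = 2:
L_0(2) = (2)·(-2)/[(-4)·(-8)] = -1/8
L_1(2) = (6)·(-2)/[(4)·(-4)] = 3/4
L_2(2) = (6)·(2)/[(8)·(4)] = 3/8
Sum: (-23)·(-1/8) + (-3)·(3/4) + (-47)·(3/8) = -17

-17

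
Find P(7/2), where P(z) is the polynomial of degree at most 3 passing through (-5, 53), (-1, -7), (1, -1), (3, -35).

L_0(7/2) = (9/2)·(5/2)·(1/2)/[(-4)·(-6)·(-8)] = -15/512
L_1(7/2) = (17/2)·(5/2)·(1/2)/[(4)·(-2)·(-4)] = 85/256
L_2(7/2) = (17/2)·(9/2)·(1/2)/[(6)·(2)·(-2)] = -51/64
L_3(7/2) = (17/2)·(9/2)·(5/2)/[(8)·(4)·(2)] = 765/512
Sum: 53·(-15/512) + (-7)·(85/256) + (-1)·(-51/64) + (-35)·(765/512) = -443/8

-443/8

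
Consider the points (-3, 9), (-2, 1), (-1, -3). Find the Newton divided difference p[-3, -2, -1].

2

p[-3,-2] = (1 - 9) / (-2 - (-3)) = -8
p[-2,-1] = (-3 - 1) / (-1 - (-2)) = -4
p[-3,-2,-1] = (-4 - (-8)) / (-1 - (-3)) = 2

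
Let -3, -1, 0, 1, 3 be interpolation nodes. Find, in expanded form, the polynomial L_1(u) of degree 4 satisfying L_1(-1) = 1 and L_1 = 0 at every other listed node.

L_1(u) = (u + 3)u(u - 1)(u - 3) / [(2)·(-1)·(-2)·(-4)]
       = (u^4 - u^3 - 9u^2 + 9u) / (-16)

L_1(u) = -(1/16)u^4 + (1/16)u^3 + (9/16)u^2 - (9/16)u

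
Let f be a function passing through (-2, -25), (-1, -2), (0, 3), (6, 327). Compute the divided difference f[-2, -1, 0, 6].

2

f[-2,-1] = (-2 - (-25)) / (-1 - (-2)) = 23
f[-1,0] = (3 - (-2)) / (0 - (-1)) = 5
f[0,6] = (327 - 3) / (6 - 0) = 54
f[-2,-1,0] = (5 - 23) / (0 - (-2)) = -9
f[-1,0,6] = (54 - 5) / (6 - (-1)) = 7
f[-2,-1,0,6] = (7 - (-9)) / (6 - (-2)) = 2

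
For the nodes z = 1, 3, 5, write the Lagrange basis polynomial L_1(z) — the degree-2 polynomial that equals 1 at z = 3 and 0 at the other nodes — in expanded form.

L_1(z) = -(1/4)z^2 + (3/2)z - 5/4

L_1(z) = (z - 1)(z - 5) / [(2)·(-2)]
       = (z^2 - 6z + 5) / (-4)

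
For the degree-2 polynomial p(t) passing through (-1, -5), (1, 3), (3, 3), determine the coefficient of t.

Build the Lagrange basis polynomials:
L_0(t) = (t - 1)(t - 3) / [8] = (1/8)t^2 - (1/2)t + 3/8
L_1(t) = (t + 1)(t - 3) / [-4] = -(1/4)t^2 + (1/2)t + 3/4
L_2(t) = (t + 1)(t - 1) / [8] = (1/8)t^2 - 1/8
p(t) = (-5)·L_0 + 3·L_1 + 3·L_2
Only the coefficient of t is needed; take it from each L_i and combine:
(-5)·(-1/2) + 3·(1/2) + 3·(0) = 4

4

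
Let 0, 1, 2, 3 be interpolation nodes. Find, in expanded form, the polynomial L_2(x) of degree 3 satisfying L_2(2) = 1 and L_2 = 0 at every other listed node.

L_2(x) = -(1/2)x^3 + 2x^2 - (3/2)x

L_2(x) = x(x - 1)(x - 3) / [(2)·(1)·(-1)]
       = (x^3 - 4x^2 + 3x) / (-2)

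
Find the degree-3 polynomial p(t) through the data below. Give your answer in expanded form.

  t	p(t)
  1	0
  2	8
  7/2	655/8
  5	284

p(t) = 3t^3 - 3t^2 - 4t + 4

Newton's divided differences:
p[1,2] = (8 - 0) / (2 - 1) = 8
p[2,7/2] = (655/8 - 8) / (7/2 - 2) = 197/4
p[7/2,5] = (284 - 655/8) / (5 - 7/2) = 539/4
p[1,2,7/2] = (197/4 - 8) / (7/2 - 1) = 33/2
p[2,7/2,5] = (539/4 - 197/4) / (5 - 2) = 57/2
p[1,2,7/2,5] = (57/2 - 33/2) / (5 - 1) = 3
p(t) = 8·(t - 1) + (33/2)·(t - 1)(t - 2) + 3·(t - 1)(t - 2)(t - 7/2)
Expanding: p(t) = 3t^3 - 3t^2 - 4t + 4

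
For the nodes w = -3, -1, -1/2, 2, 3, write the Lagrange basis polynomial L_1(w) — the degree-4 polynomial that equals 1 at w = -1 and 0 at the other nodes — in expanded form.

L_1(w) = (w + 3)(w + 1/2)(w - 2)(w - 3) / [(2)·(-1/2)·(-3)·(-4)]
       = (w^4 - (3/2)w^3 - 10w^2 + (27/2)w + 9) / (-12)

L_1(w) = -(1/12)w^4 + (1/8)w^3 + (5/6)w^2 - (9/8)w - 3/4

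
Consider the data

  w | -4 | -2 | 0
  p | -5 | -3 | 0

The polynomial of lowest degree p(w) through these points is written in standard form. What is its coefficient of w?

7/4

L_0(w) = (w + 2)w / [8] = (1/8)w^2 + (1/4)w
L_1(w) = (w + 4)w / [-4] = -(1/4)w^2 - w
L_2(w) = (w + 4)(w + 2) / [8] = (1/8)w^2 + (3/4)w + 1
p(w) = (-5)·L_0 + (-3)·L_1 + 0·L_2
Only the coefficient of w is needed; take it from each L_i and combine:
(-5)·(1/4) + (-3)·(-1) + 0·(3/4) = 7/4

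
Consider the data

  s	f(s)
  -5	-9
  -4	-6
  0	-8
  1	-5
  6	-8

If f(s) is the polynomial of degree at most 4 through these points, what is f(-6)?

-5218/275

L_0(-6) = (-2)·(-6)·(-7)·(-12)/[(-1)·(-5)·(-6)·(-11)] = 168/55
L_1(-6) = (-1)·(-6)·(-7)·(-12)/[(1)·(-4)·(-5)·(-10)] = -63/25
L_2(-6) = (-1)·(-2)·(-7)·(-12)/[(5)·(4)·(-1)·(-6)] = 7/5
L_3(-6) = (-1)·(-2)·(-6)·(-12)/[(6)·(5)·(1)·(-5)] = -24/25
L_4(-6) = (-1)·(-2)·(-6)·(-7)/[(11)·(10)·(6)·(5)] = 7/275
Sum: (-9)·(168/55) + (-6)·(-63/25) + (-8)·(7/5) + (-5)·(-24/25) + (-8)·(7/275) = -5218/275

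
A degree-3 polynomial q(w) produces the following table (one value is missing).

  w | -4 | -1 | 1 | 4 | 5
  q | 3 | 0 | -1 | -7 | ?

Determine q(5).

-57/5

The 4 known values determine q uniquely (degree ≤ 3).
Evaluate each Lagrange basis at w = 5:
L_0(5) = (6)·(4)·(1)/[(-3)·(-5)·(-8)] = -1/5
L_1(5) = (9)·(4)·(1)/[(3)·(-2)·(-5)] = 6/5
L_2(5) = (9)·(6)·(1)/[(5)·(2)·(-3)] = -9/5
L_3(5) = (9)·(6)·(4)/[(8)·(5)·(3)] = 9/5
Sum: 3·(-1/5) + 0 + (-1)·(-9/5) + (-7)·(9/5) = -57/5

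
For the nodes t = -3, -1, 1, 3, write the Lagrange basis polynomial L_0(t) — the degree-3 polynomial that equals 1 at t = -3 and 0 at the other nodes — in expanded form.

L_0(t) = -(1/48)t^3 + (1/16)t^2 + (1/48)t - 1/16

L_0(t) = (t + 1)(t - 1)(t - 3) / [(-2)·(-4)·(-6)]
       = (t^3 - 3t^2 - t + 3) / (-48)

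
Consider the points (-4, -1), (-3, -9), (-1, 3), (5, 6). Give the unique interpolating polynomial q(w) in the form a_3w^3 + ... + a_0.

q(w) = -(257/432)w^3 - (5/54)w^2 + (5773/432)w + 571/36

Newton's divided differences:
q[-4,-3] = (-9 - (-1)) / (-3 - (-4)) = -8
q[-3,-1] = (3 - (-9)) / (-1 - (-3)) = 6
q[-1,5] = (6 - 3) / (5 - (-1)) = 1/2
q[-4,-3,-1] = (6 - (-8)) / (-1 - (-4)) = 14/3
q[-3,-1,5] = (1/2 - 6) / (5 - (-3)) = -11/16
q[-4,-3,-1,5] = (-11/16 - 14/3) / (5 - (-4)) = -257/432
q(w) = -1 + (-8)·(w + 4) + (14/3)·(w + 4)(w + 3) + (-257/432)·(w + 4)(w + 3)(w + 1)
Expanding: q(w) = -(257/432)w^3 - (5/54)w^2 + (5773/432)w + 571/36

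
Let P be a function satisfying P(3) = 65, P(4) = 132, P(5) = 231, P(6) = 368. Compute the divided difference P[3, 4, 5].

16

P[3,4] = (132 - 65) / (4 - 3) = 67
P[4,5] = (231 - 132) / (5 - 4) = 99
P[3,4,5] = (99 - 67) / (5 - 3) = 16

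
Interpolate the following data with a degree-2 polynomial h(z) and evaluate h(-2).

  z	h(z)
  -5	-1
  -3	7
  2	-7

L_0(-2) = (1)·(-4)/[(-2)·(-7)] = -2/7
L_1(-2) = (3)·(-4)/[(2)·(-5)] = 6/5
L_2(-2) = (3)·(1)/[(7)·(5)] = 3/35
Sum: (-1)·(-2/7) + 7·(6/5) + (-7)·(3/35) = 283/35

283/35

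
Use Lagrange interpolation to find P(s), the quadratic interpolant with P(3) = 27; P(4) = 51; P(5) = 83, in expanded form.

L_0(s) = (s - 4)(s - 5) / [2] = (1/2)s^2 - (9/2)s + 10
L_1(s) = (s - 3)(s - 5) / [-1] = -s^2 + 8s - 15
L_2(s) = (s - 3)(s - 4) / [2] = (1/2)s^2 - (7/2)s + 6
P(s) = 27·L_0 + 51·L_1 + 83·L_2
  27·L_0(s) = (27/2)s^2 - (243/2)s + 270
  51·L_1(s) = -51s^2 + 408s - 765
  83·L_2(s) = (83/2)s^2 - (581/2)s + 498
Adding term by term: 4s^2 - 4s + 3

P(s) = 4s^2 - 4s + 3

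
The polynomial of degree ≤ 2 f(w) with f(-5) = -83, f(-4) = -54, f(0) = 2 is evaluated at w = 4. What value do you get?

Evaluate each Lagrange basis at w = 4:
L_0(4) = (8)·(4)/[(-1)·(-5)] = 32/5
L_1(4) = (9)·(4)/[(1)·(-4)] = -9
L_2(4) = (9)·(8)/[(5)·(4)] = 18/5
Sum: (-83)·(32/5) + (-54)·(-9) + 2·(18/5) = -38

-38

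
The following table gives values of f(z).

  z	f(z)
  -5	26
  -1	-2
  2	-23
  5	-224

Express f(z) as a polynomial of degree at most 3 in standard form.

Build the Lagrange basis polynomials:
L_0(z) = (z + 1)(z - 2)(z - 5) / [-280] = -(1/280)z^3 + (3/140)z^2 - (3/280)z - 1/28
L_1(z) = (z + 5)(z - 2)(z - 5) / [72] = (1/72)z^3 - (1/36)z^2 - (25/72)z + 25/36
L_2(z) = (z + 5)(z + 1)(z - 5) / [-63] = -(1/63)z^3 - (1/63)z^2 + (25/63)z + 25/63
L_3(z) = (z + 5)(z + 1)(z - 2) / [180] = (1/180)z^3 + (1/45)z^2 - (7/180)z - 1/18
f(z) = 26·L_0 + (-2)·L_1 + (-23)·L_2 + (-224)·L_3
  26·L_0(z) = -(13/140)z^3 + (39/70)z^2 - (39/140)z - 13/14
  (-2)·L_1(z) = -(1/36)z^3 + (1/18)z^2 + (25/36)z - 25/18
  (-23)·L_2(z) = (23/63)z^3 + (23/63)z^2 - (575/63)z - 575/63
  (-224)·L_3(z) = -(56/45)z^3 - (224/45)z^2 + (392/45)z + 112/9
Adding term by term: -z^3 - 4z^2 + 1

f(z) = -z^3 - 4z^2 + 1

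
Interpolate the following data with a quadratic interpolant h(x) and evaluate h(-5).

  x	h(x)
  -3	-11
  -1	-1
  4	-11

Evaluate each Lagrange basis at x = -5:
L_0(-5) = (-4)·(-9)/[(-2)·(-7)] = 18/7
L_1(-5) = (-2)·(-9)/[(2)·(-5)] = -9/5
L_2(-5) = (-2)·(-4)/[(7)·(5)] = 8/35
Sum: (-11)·(18/7) + (-1)·(-9/5) + (-11)·(8/35) = -29

-29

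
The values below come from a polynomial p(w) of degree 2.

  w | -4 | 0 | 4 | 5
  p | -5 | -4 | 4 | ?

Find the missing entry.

The 3 known values determine p uniquely (degree ≤ 2).
Evaluate each Lagrange basis at w = 5:
L_0(5) = (5)·(1)/[(-4)·(-8)] = 5/32
L_1(5) = (9)·(1)/[(4)·(-4)] = -9/16
L_2(5) = (9)·(5)/[(8)·(4)] = 45/32
Sum: (-5)·(5/32) + (-4)·(-9/16) + 4·(45/32) = 227/32

227/32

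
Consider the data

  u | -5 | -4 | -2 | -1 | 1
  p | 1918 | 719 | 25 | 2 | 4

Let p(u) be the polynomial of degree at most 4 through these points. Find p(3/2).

93/4

L_0(3/2) = (11/2)·(7/2)·(5/2)·(1/2)/[(-1)·(-3)·(-4)·(-6)] = 385/1152
L_1(3/2) = (13/2)·(7/2)·(5/2)·(1/2)/[(1)·(-2)·(-3)·(-5)] = -91/96
L_2(3/2) = (13/2)·(11/2)·(5/2)·(1/2)/[(3)·(2)·(-1)·(-3)] = 715/288
L_3(3/2) = (13/2)·(11/2)·(7/2)·(1/2)/[(4)·(3)·(1)·(-2)] = -1001/384
L_4(3/2) = (13/2)·(11/2)·(7/2)·(5/2)/[(6)·(5)·(3)·(2)] = 1001/576
Sum: 1918·(385/1152) + 719·(-91/96) + 25·(715/288) + 2·(-1001/384) + 4·(1001/576) = 93/4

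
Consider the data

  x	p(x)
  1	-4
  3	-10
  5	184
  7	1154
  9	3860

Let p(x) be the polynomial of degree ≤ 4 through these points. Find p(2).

-11

Evaluate each Lagrange basis at x = 2:
L_0(2) = (-1)·(-3)·(-5)·(-7)/[(-2)·(-4)·(-6)·(-8)] = 35/128
L_1(2) = (1)·(-3)·(-5)·(-7)/[(2)·(-2)·(-4)·(-6)] = 35/32
L_2(2) = (1)·(-1)·(-5)·(-7)/[(4)·(2)·(-2)·(-4)] = -35/64
L_3(2) = (1)·(-1)·(-3)·(-7)/[(6)·(4)·(2)·(-2)] = 7/32
L_4(2) = (1)·(-1)·(-3)·(-5)/[(8)·(6)·(4)·(2)] = -5/128
Sum: (-4)·(35/128) + (-10)·(35/32) + 184·(-35/64) + 1154·(7/32) + 3860·(-5/128) = -11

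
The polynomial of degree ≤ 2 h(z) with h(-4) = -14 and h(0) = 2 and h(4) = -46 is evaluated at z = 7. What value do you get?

L_0(7) = (7)·(3)/[(-4)·(-8)] = 21/32
L_1(7) = (11)·(3)/[(4)·(-4)] = -33/16
L_2(7) = (11)·(7)/[(8)·(4)] = 77/32
Sum: (-14)·(21/32) + 2·(-33/16) + (-46)·(77/32) = -124

-124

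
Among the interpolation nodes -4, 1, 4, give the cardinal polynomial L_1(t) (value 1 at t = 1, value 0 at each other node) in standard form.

L_1(t) = (t + 4)(t - 4) / [(5)·(-3)]
       = (t^2 - 16) / (-15)

L_1(t) = -(1/15)t^2 + 16/15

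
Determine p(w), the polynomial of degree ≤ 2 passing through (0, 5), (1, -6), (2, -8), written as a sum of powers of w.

p(w) = (9/2)w^2 - (31/2)w + 5

L_0(w) = (w - 1)(w - 2) / [2] = (1/2)w^2 - (3/2)w + 1
L_1(w) = w(w - 2) / [-1] = -w^2 + 2w
L_2(w) = w(w - 1) / [2] = (1/2)w^2 - (1/2)w
p(w) = 5·L_0 + (-6)·L_1 + (-8)·L_2
  5·L_0(w) = (5/2)w^2 - (15/2)w + 5
  (-6)·L_1(w) = 6w^2 - 12w
  (-8)·L_2(w) = -4w^2 + 4w
Adding term by term: (9/2)w^2 - (31/2)w + 5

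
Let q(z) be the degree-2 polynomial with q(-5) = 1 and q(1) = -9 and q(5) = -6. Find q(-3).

L_0(-3) = (-4)·(-8)/[(-6)·(-10)] = 8/15
L_1(-3) = (2)·(-8)/[(6)·(-4)] = 2/3
L_2(-3) = (2)·(-4)/[(10)·(4)] = -1/5
Sum: 1·(8/15) + (-9)·(2/3) + (-6)·(-1/5) = -64/15

-64/15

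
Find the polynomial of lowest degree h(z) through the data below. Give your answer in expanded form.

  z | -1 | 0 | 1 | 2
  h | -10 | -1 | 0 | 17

L_0(z) = z(z - 1)(z - 2) / [-6] = -(1/6)z^3 + (1/2)z^2 - (1/3)z
L_1(z) = (z + 1)(z - 1)(z - 2) / [2] = (1/2)z^3 - z^2 - (1/2)z + 1
L_2(z) = (z + 1)z(z - 2) / [-2] = -(1/2)z^3 + (1/2)z^2 + z
L_3(z) = (z + 1)z(z - 1) / [6] = (1/6)z^3 - (1/6)z
h(z) = (-10)·L_0 + (-1)·L_1 + 0·L_2 + 17·L_3
  (-10)·L_0(z) = (5/3)z^3 - 5z^2 + (10/3)z
  (-1)·L_1(z) = -(1/2)z^3 + z^2 + (1/2)z - 1
  0·L_2(z) = 0
  17·L_3(z) = (17/6)z^3 - (17/6)z
Adding term by term: 4z^3 - 4z^2 + z - 1

h(z) = 4z^3 - 4z^2 + z - 1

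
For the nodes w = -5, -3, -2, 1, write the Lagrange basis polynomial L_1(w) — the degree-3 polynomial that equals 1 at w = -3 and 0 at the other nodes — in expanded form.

L_1(w) = (1/8)w^3 + (3/4)w^2 + (3/8)w - 5/4

L_1(w) = (w + 5)(w + 2)(w - 1) / [(2)·(-1)·(-4)]
       = (w^3 + 6w^2 + 3w - 10) / (8)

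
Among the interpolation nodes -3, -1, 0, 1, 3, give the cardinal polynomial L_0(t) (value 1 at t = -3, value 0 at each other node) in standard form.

L_0(t) = (t + 1)t(t - 1)(t - 3) / [(-2)·(-3)·(-4)·(-6)]
       = (t^4 - 3t^3 - t^2 + 3t) / (144)

L_0(t) = (1/144)t^4 - (1/48)t^3 - (1/144)t^2 + (1/48)t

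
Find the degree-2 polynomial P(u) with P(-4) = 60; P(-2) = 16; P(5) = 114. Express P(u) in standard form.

P(u) = 4u^2 + 2u + 4

Newton's divided differences:
P[-4,-2] = (16 - 60) / (-2 - (-4)) = -22
P[-2,5] = (114 - 16) / (5 - (-2)) = 14
P[-4,-2,5] = (14 - (-22)) / (5 - (-4)) = 4
P(u) = 60 + (-22)·(u + 4) + 4·(u + 4)(u + 2)
Expanding: P(u) = 4u^2 + 2u + 4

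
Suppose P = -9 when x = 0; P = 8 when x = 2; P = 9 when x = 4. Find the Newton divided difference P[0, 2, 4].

P[0,2] = (8 - (-9)) / (2 - 0) = 17/2
P[2,4] = (9 - 8) / (4 - 2) = 1/2
P[0,2,4] = (1/2 - 17/2) / (4 - 0) = -2

-2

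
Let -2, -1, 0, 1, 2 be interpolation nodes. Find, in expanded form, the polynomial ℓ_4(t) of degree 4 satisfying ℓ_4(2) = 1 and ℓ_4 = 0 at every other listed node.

ℓ_4(t) = (1/24)t^4 + (1/12)t^3 - (1/24)t^2 - (1/12)t

ℓ_4(t) = (t + 2)(t + 1)t(t - 1) / [(4)·(3)·(2)·(1)]
       = (t^4 + 2t^3 - t^2 - 2t) / (24)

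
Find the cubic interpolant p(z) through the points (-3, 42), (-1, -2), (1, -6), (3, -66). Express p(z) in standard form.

Build the Lagrange basis polynomials:
L_0(z) = (z + 1)(z - 1)(z - 3) / [-48] = -(1/48)z^3 + (1/16)z^2 + (1/48)z - 1/16
L_1(z) = (z + 3)(z - 1)(z - 3) / [16] = (1/16)z^3 - (1/16)z^2 - (9/16)z + 9/16
L_2(z) = (z + 3)(z + 1)(z - 3) / [-16] = -(1/16)z^3 - (1/16)z^2 + (9/16)z + 9/16
L_3(z) = (z + 3)(z + 1)(z - 1) / [48] = (1/48)z^3 + (1/16)z^2 - (1/48)z - 1/16
p(z) = 42·L_0 + (-2)·L_1 + (-6)·L_2 + (-66)·L_3
  42·L_0(z) = -(7/8)z^3 + (21/8)z^2 + (7/8)z - 21/8
  (-2)·L_1(z) = -(1/8)z^3 + (1/8)z^2 + (9/8)z - 9/8
  (-6)·L_2(z) = (3/8)z^3 + (3/8)z^2 - (27/8)z - 27/8
  (-66)·L_3(z) = -(11/8)z^3 - (33/8)z^2 + (11/8)z + 33/8
Adding term by term: -2z^3 - z^2 - 3

p(z) = -2z^3 - z^2 - 3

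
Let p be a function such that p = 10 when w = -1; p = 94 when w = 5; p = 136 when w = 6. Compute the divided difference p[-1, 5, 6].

p[-1,5] = (94 - 10) / (5 - (-1)) = 14
p[5,6] = (136 - 94) / (6 - 5) = 42
p[-1,5,6] = (42 - 14) / (6 - (-1)) = 4

4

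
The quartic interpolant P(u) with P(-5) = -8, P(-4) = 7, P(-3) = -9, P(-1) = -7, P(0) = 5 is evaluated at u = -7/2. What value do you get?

-25/128

Evaluate each Lagrange basis at u = -7/2:
L_0(-7/2) = (1/2)·(-1/2)·(-5/2)·(-7/2)/[(-1)·(-2)·(-4)·(-5)] = -7/128
L_1(-7/2) = (3/2)·(-1/2)·(-5/2)·(-7/2)/[(1)·(-1)·(-3)·(-4)] = 35/64
L_2(-7/2) = (3/2)·(1/2)·(-5/2)·(-7/2)/[(2)·(1)·(-2)·(-3)] = 35/64
L_3(-7/2) = (3/2)·(1/2)·(-1/2)·(-7/2)/[(4)·(3)·(2)·(-1)] = -7/128
L_4(-7/2) = (3/2)·(1/2)·(-1/2)·(-5/2)/[(5)·(4)·(3)·(1)] = 1/64
Sum: (-8)·(-7/128) + 7·(35/64) + (-9)·(35/64) + (-7)·(-7/128) + 5·(1/64) = -25/128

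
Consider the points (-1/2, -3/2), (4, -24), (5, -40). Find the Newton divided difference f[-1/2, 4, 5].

f[-1/2,4] = (-24 - (-3/2)) / (4 - (-1/2)) = -5
f[4,5] = (-40 - (-24)) / (5 - 4) = -16
f[-1/2,4,5] = (-16 - (-5)) / (5 - (-1/2)) = -2

-2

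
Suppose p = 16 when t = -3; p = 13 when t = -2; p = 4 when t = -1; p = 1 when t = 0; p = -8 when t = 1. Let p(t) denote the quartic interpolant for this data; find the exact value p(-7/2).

79/16

L_0(-7/2) = (-3/2)·(-5/2)·(-7/2)·(-9/2)/[(-1)·(-2)·(-3)·(-4)] = 315/128
L_1(-7/2) = (-1/2)·(-5/2)·(-7/2)·(-9/2)/[(1)·(-1)·(-2)·(-3)] = -105/32
L_2(-7/2) = (-1/2)·(-3/2)·(-7/2)·(-9/2)/[(2)·(1)·(-1)·(-2)] = 189/64
L_3(-7/2) = (-1/2)·(-3/2)·(-5/2)·(-9/2)/[(3)·(2)·(1)·(-1)] = -45/32
L_4(-7/2) = (-1/2)·(-3/2)·(-5/2)·(-7/2)/[(4)·(3)·(2)·(1)] = 35/128
Sum: 16·(315/128) + 13·(-105/32) + 4·(189/64) + 1·(-45/32) + (-8)·(35/128) = 79/16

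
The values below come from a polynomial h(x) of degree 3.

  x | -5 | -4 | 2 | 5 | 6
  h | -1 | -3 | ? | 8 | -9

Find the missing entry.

3811/165

The 4 known values determine h uniquely (degree ≤ 3).
L_0(2) = (6)·(-3)·(-4)/[(-1)·(-10)·(-11)] = -36/55
L_1(2) = (7)·(-3)·(-4)/[(1)·(-9)·(-10)] = 14/15
L_2(2) = (7)·(6)·(-4)/[(10)·(9)·(-1)] = 28/15
L_3(2) = (7)·(6)·(-3)/[(11)·(10)·(1)] = -63/55
Sum: (-1)·(-36/55) + (-3)·(14/15) + 8·(28/15) + (-9)·(-63/55) = 3811/165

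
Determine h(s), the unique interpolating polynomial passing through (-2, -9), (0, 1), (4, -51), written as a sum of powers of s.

h(s) = -3s^2 - s + 1

Build the Lagrange basis polynomials:
L_0(s) = s(s - 4) / [12] = (1/12)s^2 - (1/3)s
L_1(s) = (s + 2)(s - 4) / [-8] = -(1/8)s^2 + (1/4)s + 1
L_2(s) = (s + 2)s / [24] = (1/24)s^2 + (1/12)s
h(s) = (-9)·L_0 + 1·L_1 + (-51)·L_2
  (-9)·L_0(s) = -(3/4)s^2 + 3s
  1·L_1(s) = -(1/8)s^2 + (1/4)s + 1
  (-51)·L_2(s) = -(17/8)s^2 - (17/4)s
Adding term by term: -3s^2 - s + 1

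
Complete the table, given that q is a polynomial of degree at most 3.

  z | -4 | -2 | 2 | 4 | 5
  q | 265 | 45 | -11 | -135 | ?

The 4 known values determine q uniquely (degree ≤ 3).
L_0(5) = (7)·(3)·(1)/[(-2)·(-6)·(-8)] = -7/32
L_1(5) = (9)·(3)·(1)/[(2)·(-4)·(-6)] = 9/16
L_2(5) = (9)·(7)·(1)/[(6)·(4)·(-2)] = -21/16
L_3(5) = (9)·(7)·(3)/[(8)·(6)·(2)] = 63/32
Sum: 265·(-7/32) + 45·(9/16) + (-11)·(-21/16) + (-135)·(63/32) = -284

-284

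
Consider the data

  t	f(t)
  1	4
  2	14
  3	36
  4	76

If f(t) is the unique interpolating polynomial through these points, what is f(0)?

L_0(0) = (-2)·(-3)·(-4)/[(-1)·(-2)·(-3)] = 4
L_1(0) = (-1)·(-3)·(-4)/[(1)·(-1)·(-2)] = -6
L_2(0) = (-1)·(-2)·(-4)/[(2)·(1)·(-1)] = 4
L_3(0) = (-1)·(-2)·(-3)/[(3)·(2)·(1)] = -1
Sum: 4·(4) + 14·(-6) + 36·(4) + 76·(-1) = 0

0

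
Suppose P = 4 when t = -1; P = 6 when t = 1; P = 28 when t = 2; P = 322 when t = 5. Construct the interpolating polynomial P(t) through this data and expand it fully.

P(t) = 2t^3 + 3t^2 - t + 2

Newton's divided differences:
P[-1,1] = (6 - 4) / (1 - (-1)) = 1
P[1,2] = (28 - 6) / (2 - 1) = 22
P[2,5] = (322 - 28) / (5 - 2) = 98
P[-1,1,2] = (22 - 1) / (2 - (-1)) = 7
P[1,2,5] = (98 - 22) / (5 - 1) = 19
P[-1,1,2,5] = (19 - 7) / (5 - (-1)) = 2
P(t) = 4 + 1·(t + 1) + 7·(t + 1)(t - 1) + 2·(t + 1)(t - 1)(t - 2)
Expanding: P(t) = 2t^3 + 3t^2 - t + 2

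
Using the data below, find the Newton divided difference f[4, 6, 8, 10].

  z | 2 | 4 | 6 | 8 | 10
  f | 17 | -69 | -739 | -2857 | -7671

f[4,6] = (-739 - (-69)) / (6 - 4) = -335
f[6,8] = (-2857 - (-739)) / (8 - 6) = -1059
f[8,10] = (-7671 - (-2857)) / (10 - 8) = -2407
f[4,6,8] = (-1059 - (-335)) / (8 - 4) = -181
f[6,8,10] = (-2407 - (-1059)) / (10 - 6) = -337
f[4,6,8,10] = (-337 - (-181)) / (10 - 4) = -26

-26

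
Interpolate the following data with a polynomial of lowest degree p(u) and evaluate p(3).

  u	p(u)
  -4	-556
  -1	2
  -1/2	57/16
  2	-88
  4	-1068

-374

Using Newton's divided-difference form:
p[-4,-1] = (2 - (-556)) / (-1 - (-4)) = 186
p[-1,-1/2] = (57/16 - 2) / (-1/2 - (-1)) = 25/8
p[-1/2,2] = (-88 - 57/16) / (2 - (-1/2)) = -293/8
p[2,4] = (-1068 - (-88)) / (4 - 2) = -490
p[-4,-1,-1/2] = (25/8 - 186) / (-1/2 - (-4)) = -209/4
p[-1,-1/2,2] = (-293/8 - 25/8) / (2 - (-1)) = -53/4
p[-1/2,2,4] = (-490 - (-293/8)) / (4 - (-1/2)) = -403/4
p[-4,-1,-1/2,2] = (-53/4 - (-209/4)) / (2 - (-4)) = 13/2
p[-1,-1/2,2,4] = (-403/4 - (-53/4)) / (4 - (-1)) = -35/2
p[-4,-1,-1/2,2,4] = (-35/2 - 13/2) / (4 - (-4)) = -3
p(3) = -556 + 186·(7) + (-209/4)·(7)·(4) + (13/2)·(7)·(4)·(7/2) + (-3)·(7)·(4)·(7/2)·(1) = -374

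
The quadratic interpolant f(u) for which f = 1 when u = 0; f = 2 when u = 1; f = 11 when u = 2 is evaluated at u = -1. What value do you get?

8

Using Newton's divided-difference form:
f[0,1] = (2 - 1) / (1 - 0) = 1
f[1,2] = (11 - 2) / (2 - 1) = 9
f[0,1,2] = (9 - 1) / (2 - 0) = 4
f(-1) = 1 + 1·(-1) + 4·(-1)·(-2) = 8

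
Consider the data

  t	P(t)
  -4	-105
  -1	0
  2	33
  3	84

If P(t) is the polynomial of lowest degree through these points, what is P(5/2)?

Evaluate each Lagrange basis at t = 5/2:
L_0(5/2) = (7/2)·(1/2)·(-1/2)/[(-3)·(-6)·(-7)] = 1/144
L_1(5/2) = (13/2)·(1/2)·(-1/2)/[(3)·(-3)·(-4)] = -13/288
L_2(5/2) = (13/2)·(7/2)·(-1/2)/[(6)·(3)·(-1)] = 91/144
L_3(5/2) = (13/2)·(7/2)·(1/2)/[(7)·(4)·(1)] = 13/32
Sum: (-105)·(1/144) + 0 + 33·(91/144) + 84·(13/32) = 217/4

217/4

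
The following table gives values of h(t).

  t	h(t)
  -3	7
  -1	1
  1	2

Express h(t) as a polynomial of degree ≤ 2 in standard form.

h(t) = (7/8)t^2 + (1/2)t + 5/8

Build the Lagrange basis polynomials:
L_0(t) = (t + 1)(t - 1) / [8] = (1/8)t^2 - 1/8
L_1(t) = (t + 3)(t - 1) / [-4] = -(1/4)t^2 - (1/2)t + 3/4
L_2(t) = (t + 3)(t + 1) / [8] = (1/8)t^2 + (1/2)t + 3/8
h(t) = 7·L_0 + 1·L_1 + 2·L_2
  7·L_0(t) = (7/8)t^2 - 7/8
  1·L_1(t) = -(1/4)t^2 - (1/2)t + 3/4
  2·L_2(t) = (1/4)t^2 + t + 3/4
Adding term by term: (7/8)t^2 + (1/2)t + 5/8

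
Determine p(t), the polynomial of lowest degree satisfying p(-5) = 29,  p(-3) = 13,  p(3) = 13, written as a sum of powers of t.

p(t) = t^2 + 4

Build the Lagrange basis polynomials:
L_0(t) = (t + 3)(t - 3) / [16] = (1/16)t^2 - 9/16
L_1(t) = (t + 5)(t - 3) / [-12] = -(1/12)t^2 - (1/6)t + 5/4
L_2(t) = (t + 5)(t + 3) / [48] = (1/48)t^2 + (1/6)t + 5/16
p(t) = 29·L_0 + 13·L_1 + 13·L_2
  29·L_0(t) = (29/16)t^2 - 261/16
  13·L_1(t) = -(13/12)t^2 - (13/6)t + 65/4
  13·L_2(t) = (13/48)t^2 + (13/6)t + 65/16
Adding term by term: t^2 + 4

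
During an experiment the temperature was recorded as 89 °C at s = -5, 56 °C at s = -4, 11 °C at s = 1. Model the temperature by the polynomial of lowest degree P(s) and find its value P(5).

Using Newton's divided-difference form:
P[-5,-4] = (56 - 89) / (-4 - (-5)) = -33
P[-4,1] = (11 - 56) / (1 - (-4)) = -9
P[-5,-4,1] = (-9 - (-33)) / (1 - (-5)) = 4
P(5) = 89 + (-33)·(10) + 4·(10)·(9) = 119

119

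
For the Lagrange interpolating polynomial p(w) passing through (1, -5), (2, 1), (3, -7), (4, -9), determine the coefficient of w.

Build the Lagrange basis polynomials:
L_0(w) = (w - 2)(w - 3)(w - 4) / [-6] = -(1/6)w^3 + (3/2)w^2 - (13/3)w + 4
L_1(w) = (w - 1)(w - 3)(w - 4) / [2] = (1/2)w^3 - 4w^2 + (19/2)w - 6
L_2(w) = (w - 1)(w - 2)(w - 4) / [-2] = -(1/2)w^3 + (7/2)w^2 - 7w + 4
L_3(w) = (w - 1)(w - 2)(w - 3) / [6] = (1/6)w^3 - w^2 + (11/6)w - 1
p(w) = (-5)·L_0 + 1·L_1 + (-7)·L_2 + (-9)·L_3
Only the coefficient of w is needed; take it from each L_i and combine:
(-5)·(-13/3) + 1·(19/2) + (-7)·(-7) + (-9)·(11/6) = 191/3

191/3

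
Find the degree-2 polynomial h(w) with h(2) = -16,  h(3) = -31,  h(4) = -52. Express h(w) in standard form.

h(w) = -3w^2 - 4

Newton's divided differences:
h[2,3] = (-31 - (-16)) / (3 - 2) = -15
h[3,4] = (-52 - (-31)) / (4 - 3) = -21
h[2,3,4] = (-21 - (-15)) / (4 - 2) = -3
h(w) = -16 + (-15)·(w - 2) + (-3)·(w - 2)(w - 3)
Expanding: h(w) = -3w^2 - 4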